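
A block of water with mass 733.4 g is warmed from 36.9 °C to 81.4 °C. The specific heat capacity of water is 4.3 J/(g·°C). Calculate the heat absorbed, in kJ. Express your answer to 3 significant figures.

q = m c ΔT = 733.4 × 4.3 × (81.4 − 36.9)
q = 733.4 × 4.3 × 44.5 = 140300 J = 140 kJ

q = 140 kJ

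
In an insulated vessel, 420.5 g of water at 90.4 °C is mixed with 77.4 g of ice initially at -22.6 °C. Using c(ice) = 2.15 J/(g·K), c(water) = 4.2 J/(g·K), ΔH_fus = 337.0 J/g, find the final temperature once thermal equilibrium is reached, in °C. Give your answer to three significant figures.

T_f = 62.1 °C

Heat to bring ice to 0 °C and melt it: q₁ = 77.4×2.15×22.6 + 77.4×337.0 = 29845 J
Heat the water can supply cooling to 0 °C: 420.5×4.2×90.4 = 159655 J > q₁, so all ice melts.
Energy balance: 420.5×4.2×(90.4 − T) = 29845 + 77.4×4.2×(T − 0)
1766.1(90.4 − T) = 29845 + 325.08 T
159655 − 29845 = 2091.18 T
T = 129810 / 2091.18 = 62.08 °C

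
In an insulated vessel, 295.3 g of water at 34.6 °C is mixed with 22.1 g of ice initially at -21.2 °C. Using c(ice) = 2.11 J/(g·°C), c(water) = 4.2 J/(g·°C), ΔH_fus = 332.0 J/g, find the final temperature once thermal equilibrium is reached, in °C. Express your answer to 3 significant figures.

Heat to bring ice to 0 °C and melt it: q₁ = 22.1×2.11×21.2 + 22.1×332.0 = 8325.8 J
Heat the water can supply cooling to 0 °C: 295.3×4.2×34.6 = 42913.0 J > q₁, so all ice melts.
Energy balance: 295.3×4.2×(34.6 − T) = 8325.8 + 22.1×4.2×(T − 0)
1240.26(34.6 − T) = 8325.8 + 92.82 T
42913.0 − 8325.8 = 1333.08 T
T = 34587.2 / 1333.08 = 25.945 °C

T_f = 25.9 °C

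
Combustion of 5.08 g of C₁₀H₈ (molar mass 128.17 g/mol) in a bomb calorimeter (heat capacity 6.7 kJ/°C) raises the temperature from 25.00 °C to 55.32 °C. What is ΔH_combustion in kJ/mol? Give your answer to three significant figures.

ΔT = 55.32 − 25.00 = 30.32 °C
q_cal = C_cal × ΔT = 6.7 × 30.32 = 203.144 kJ
n = 5.08 / 128.17 = 0.03963 mol
q_rxn = −q_cal = -203.144 kJ
ΔH = -203.144 / 0.03963 = -5126 kJ/mol

ΔH = -5130 kJ/mol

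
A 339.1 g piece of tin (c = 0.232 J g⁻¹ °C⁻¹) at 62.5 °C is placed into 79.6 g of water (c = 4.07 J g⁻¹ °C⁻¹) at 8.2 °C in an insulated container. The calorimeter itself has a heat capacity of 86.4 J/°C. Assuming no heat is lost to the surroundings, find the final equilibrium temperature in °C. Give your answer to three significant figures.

Heat lost by tin = heat gained by water + calorimeter.
(339.1)(0.232)(62.5 − T) = [(79.6)(4.07) + 86.4](T − 8.2)
78.6712 (62.5 − T) = 410.372 (T − 8.2)
4917.0 − 78.6712 T = 410.372 T − 3365.1
8282.1 = 489.0432 T
T = 16.94 °C

T_f = 16.9 °C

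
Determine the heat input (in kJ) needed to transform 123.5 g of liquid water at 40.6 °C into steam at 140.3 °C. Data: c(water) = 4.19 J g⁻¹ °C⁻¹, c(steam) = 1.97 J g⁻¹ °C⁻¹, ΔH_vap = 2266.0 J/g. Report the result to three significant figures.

q = 320 kJ

q1 (heat water 40.6→100.0 °C): 123.5 × 4.19 × 59.4 = 30737 J
q2 (vaporize at 100 °C): 123.5 × 2266.0 = 279851 J
q3 (heat steam 100.0→140.3 °C): 123.5 × 1.97 × 40.3 = 9805 J
Total: 30737 + 279851 + 9805 = 320393 J = 320 kJ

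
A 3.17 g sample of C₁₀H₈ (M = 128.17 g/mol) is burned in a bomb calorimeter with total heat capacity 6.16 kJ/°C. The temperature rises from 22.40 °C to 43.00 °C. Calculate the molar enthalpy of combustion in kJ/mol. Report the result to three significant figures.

ΔH = -5130 kJ/mol

ΔT = 43.00 − 22.40 = 20.60 °C
q_cal = C_cal × ΔT = 6.16 × 20.60 = 126.896 kJ
n = 3.17 / 128.17 = 0.02473 mol
q_rxn = −q_cal = -126.896 kJ
ΔH = -126.896 / 0.02473 = -5131 kJ/mol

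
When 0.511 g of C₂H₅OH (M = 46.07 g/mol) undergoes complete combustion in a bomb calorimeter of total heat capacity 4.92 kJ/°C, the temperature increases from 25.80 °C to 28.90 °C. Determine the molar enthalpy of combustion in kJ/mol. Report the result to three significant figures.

ΔT = 28.90 − 25.80 = 3.10 °C
q_cal = C_cal × ΔT = 4.92 × 3.10 = 15.252 kJ
n = 0.511 / 46.07 = 0.01109 mol
q_rxn = −q_cal = -15.252 kJ
ΔH = -15.252 / 0.01109 = -1375 kJ/mol

ΔH = -1380 kJ/mol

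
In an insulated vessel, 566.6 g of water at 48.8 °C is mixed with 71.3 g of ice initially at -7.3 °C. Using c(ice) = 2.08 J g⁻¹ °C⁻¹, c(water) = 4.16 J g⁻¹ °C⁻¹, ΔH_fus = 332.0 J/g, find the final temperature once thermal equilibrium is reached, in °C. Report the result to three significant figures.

T_f = 34.0 °C

Heat to bring ice to 0 °C and melt it: q₁ = 71.3×2.08×7.3 + 71.3×332.0 = 24754 J
Heat the water can supply cooling to 0 °C: 566.6×4.16×48.8 = 115024 J > q₁, so all ice melts.
Energy balance: 566.6×4.16×(48.8 − T) = 24754 + 71.3×4.16×(T − 0)
2357.056(48.8 − T) = 24754 + 296.608 T
115024 − 24754 = 2653.664 T
T = 90270 / 2653.664 = 34.02 °C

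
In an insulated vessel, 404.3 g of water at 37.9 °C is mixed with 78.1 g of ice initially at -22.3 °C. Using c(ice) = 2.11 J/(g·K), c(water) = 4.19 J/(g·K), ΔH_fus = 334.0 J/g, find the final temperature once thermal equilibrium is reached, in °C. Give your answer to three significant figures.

T_f = 17.0 °C

Heat to bring ice to 0 °C and melt it: q₁ = 78.1×2.11×22.3 + 78.1×334.0 = 29760 J
Heat the water can supply cooling to 0 °C: 404.3×4.19×37.9 = 64203.2 J > q₁, so all ice melts.
Energy balance: 404.3×4.19×(37.9 − T) = 29760 + 78.1×4.19×(T − 0)
1694.017(37.9 − T) = 29760 + 327.239 T
64203.2 − 29760 = 2021.256 T
T = 34443.2 / 2021.256 = 17.04 °C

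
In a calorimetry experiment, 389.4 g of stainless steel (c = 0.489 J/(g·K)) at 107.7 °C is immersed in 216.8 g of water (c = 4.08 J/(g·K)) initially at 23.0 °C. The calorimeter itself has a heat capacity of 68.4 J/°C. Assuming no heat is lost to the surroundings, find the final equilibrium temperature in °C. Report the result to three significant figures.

T_f = 37.1 °C

Heat lost by stainless steel = heat gained by water + calorimeter.
(389.4)(0.489)(107.7 − T) = [(216.8)(4.08) + 68.4](T − 23.0)
190.4166 (107.7 − T) = 952.944 (T − 23.0)
20508 − 190.4166 T = 952.944 T − 21918
42426 = 1143.3606 T
T = 37.11 °C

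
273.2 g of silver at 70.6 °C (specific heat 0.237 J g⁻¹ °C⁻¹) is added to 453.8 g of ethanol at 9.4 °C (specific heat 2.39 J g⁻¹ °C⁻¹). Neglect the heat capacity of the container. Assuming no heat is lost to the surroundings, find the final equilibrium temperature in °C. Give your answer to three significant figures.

T_f = 12.8 °C

Heat lost by silver = heat gained by ethanol.
(273.2)(0.237)(70.6 − T) = (453.8)(2.39)(T − 9.4)
64.7484 (70.6 − T) = 1084.582 (T − 9.4)
4571.2 − 64.7484 T = 1084.582 T − 10195
14766.2 = 1149.3304 T
T = 12.848 °C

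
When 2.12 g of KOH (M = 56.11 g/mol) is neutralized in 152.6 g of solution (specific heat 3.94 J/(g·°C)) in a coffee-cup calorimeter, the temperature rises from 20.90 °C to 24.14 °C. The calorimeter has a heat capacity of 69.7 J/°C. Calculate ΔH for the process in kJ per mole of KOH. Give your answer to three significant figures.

ΔH = -57.5 kJ/mol

|ΔT| = |24.14 − 20.90| = 3.24 °C
|q_surr| = (152.6 × 3.94 + 69.7) × 3.24 = 670.944 × 3.24 = 2174 J
n(KOH) = 2.12 / 56.11 = 0.03778 mol
Temperature rose, so q_rxn = −|q_surr| = -2.174 kJ
ΔH = q_rxn / n = -57.54 kJ/mol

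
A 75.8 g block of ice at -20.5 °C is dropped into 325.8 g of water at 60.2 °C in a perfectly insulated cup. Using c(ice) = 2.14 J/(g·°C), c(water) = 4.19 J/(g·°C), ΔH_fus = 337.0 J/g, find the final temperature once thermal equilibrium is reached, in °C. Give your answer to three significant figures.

T_f = 31.7 °C

Heat to bring ice to 0 °C and melt it: q₁ = 75.8×2.14×20.5 + 75.8×337.0 = 28870 J
Heat the water can supply cooling to 0 °C: 325.8×4.19×60.2 = 82179.1 J > q₁, so all ice melts.
Energy balance: 325.8×4.19×(60.2 − T) = 28870 + 75.8×4.19×(T − 0)
1365.102(60.2 − T) = 28870 + 317.602 T
82179.1 − 28870 = 1682.704 T
T = 53309.1 / 1682.704 = 31.68 °C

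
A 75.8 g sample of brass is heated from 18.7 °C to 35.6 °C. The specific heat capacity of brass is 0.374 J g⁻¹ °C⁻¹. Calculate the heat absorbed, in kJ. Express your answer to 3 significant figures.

q = 0.479 kJ

q = m c ΔT = 75.8 × 0.374 × (35.6 − 18.7)
q = 75.8 × 0.374 × 16.9 = 479.1 J = 0.479 kJ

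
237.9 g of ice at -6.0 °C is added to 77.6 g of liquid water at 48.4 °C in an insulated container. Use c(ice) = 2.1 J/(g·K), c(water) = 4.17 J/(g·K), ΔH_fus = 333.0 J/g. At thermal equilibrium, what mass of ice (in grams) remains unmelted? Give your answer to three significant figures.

Heat to warm all ice to 0 °C: 237.9×2.1×6.0 = 2997.5 J
Heat released by water cooling to 0 °C: 77.6×4.17×48.4 = 15662 J
15662 J < 2997.5 + 237.9×333.0 = 82218.2 J, so not all ice melts; final T = 0 °C.
Heat left for melting: 15662 − 2997.5 = 12664.5 J
Mass melted = 12664.5 / 333.0 = 38.03 g
Ice remaining = 237.9 − 38.03 = 199.87 g

m_ice remaining = 200 g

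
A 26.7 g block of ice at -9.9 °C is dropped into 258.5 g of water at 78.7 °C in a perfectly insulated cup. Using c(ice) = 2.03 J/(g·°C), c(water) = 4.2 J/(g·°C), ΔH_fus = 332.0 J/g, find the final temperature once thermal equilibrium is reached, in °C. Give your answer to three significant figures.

Heat to bring ice to 0 °C and melt it: q₁ = 26.7×2.03×9.9 + 26.7×332.0 = 9401.0 J
Heat the water can supply cooling to 0 °C: 258.5×4.2×78.7 = 85444.6 J > q₁, so all ice melts.
Energy balance: 258.5×4.2×(78.7 − T) = 9401.0 + 26.7×4.2×(T − 0)
1085.7(78.7 − T) = 9401.0 + 112.14 T
85444.6 − 9401.0 = 1197.84 T
T = 76043.6 / 1197.84 = 63.48 °C

T_f = 63.5 °C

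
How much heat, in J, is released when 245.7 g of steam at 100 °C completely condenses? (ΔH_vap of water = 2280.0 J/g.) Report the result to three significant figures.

q = 560000 J

q = m × ΔH_vap = 245.7 × 2280.0 = 560200 J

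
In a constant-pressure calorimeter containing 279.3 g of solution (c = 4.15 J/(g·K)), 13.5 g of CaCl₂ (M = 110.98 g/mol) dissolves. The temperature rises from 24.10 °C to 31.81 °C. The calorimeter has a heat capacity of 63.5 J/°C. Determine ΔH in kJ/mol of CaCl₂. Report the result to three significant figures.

ΔH = -77.5 kJ/mol

|ΔT| = |31.81 − 24.10| = 7.71 °C
|q_surr| = (279.3 × 4.15 + 63.5) × 7.71 = 1222.595 × 7.71 = 9426 J
n(CaCl₂) = 13.5 / 110.98 = 0.1216 mol
Temperature rose, so q_rxn = −|q_surr| = -9.426 kJ
ΔH = q_rxn / n = -77.52 kJ/mol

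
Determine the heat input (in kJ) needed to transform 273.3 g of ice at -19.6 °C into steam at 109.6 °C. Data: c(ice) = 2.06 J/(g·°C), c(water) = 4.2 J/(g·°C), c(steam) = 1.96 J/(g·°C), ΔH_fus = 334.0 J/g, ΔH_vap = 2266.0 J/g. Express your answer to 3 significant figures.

q = 842 kJ

q1 (heat ice -19.6→0.0 °C): 273.3 × 2.06 × 19.6 = 11035 J
q2 (melt at 0 °C): 273.3 × 334.0 = 91282 J
q3 (heat water 0.0→100.0 °C): 273.3 × 4.2 × 100.0 = 114786 J
q4 (vaporize at 100 °C): 273.3 × 2266.0 = 619298 J
q5 (heat steam 100.0→109.6 °C): 273.3 × 1.96 × 9.6 = 5142 J
Total: 11035 + 91282 + 114786 + 619298 + 5142 = 841543 J = 842 kJ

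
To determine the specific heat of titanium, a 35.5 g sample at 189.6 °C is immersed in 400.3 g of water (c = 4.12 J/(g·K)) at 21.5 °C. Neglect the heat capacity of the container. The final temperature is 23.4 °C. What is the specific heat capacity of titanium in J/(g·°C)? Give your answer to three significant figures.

c = 0.531 J/(g·°C)

q_gained = (400.3 × 4.12) × (23.4 − 21.5) = 3134 J
q_lost = 35.5 × c × (189.6 − 23.4) = 5900.1 c
Set equal: c = 3134 / 5900.1 = 0.531 J/(g·°C)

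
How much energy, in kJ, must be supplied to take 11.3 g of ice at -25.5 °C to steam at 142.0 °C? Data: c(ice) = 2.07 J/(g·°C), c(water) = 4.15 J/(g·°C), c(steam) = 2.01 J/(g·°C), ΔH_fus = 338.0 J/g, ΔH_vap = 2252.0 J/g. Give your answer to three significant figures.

q = 35.5 kJ

q1 (heat ice -25.5→0.0 °C): 11.3 × 2.07 × 25.5 = 596 J
q2 (melt at 0 °C): 11.3 × 338.0 = 3819 J
q3 (heat water 0.0→100.0 °C): 11.3 × 4.15 × 100.0 = 4690 J
q4 (vaporize at 100 °C): 11.3 × 2252.0 = 25448 J
q5 (heat steam 100.0→142.0 °C): 11.3 × 2.01 × 42.0 = 954 J
Total: 596 + 3819 + 4690 + 25448 + 954 = 35507 J = 35.5 kJ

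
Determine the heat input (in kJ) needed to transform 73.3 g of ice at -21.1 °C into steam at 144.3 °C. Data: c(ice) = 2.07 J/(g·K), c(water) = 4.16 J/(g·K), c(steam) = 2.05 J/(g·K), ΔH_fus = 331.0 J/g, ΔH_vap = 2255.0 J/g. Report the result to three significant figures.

q1 (heat ice -21.1→0.0 °C): 73.3 × 2.07 × 21.1 = 3202 J
q2 (melt at 0 °C): 73.3 × 331.0 = 24262 J
q3 (heat water 0.0→100.0 °C): 73.3 × 4.16 × 100.0 = 30493 J
q4 (vaporize at 100 °C): 73.3 × 2255.0 = 165292 J
q5 (heat steam 100.0→144.3 °C): 73.3 × 2.05 × 44.3 = 6657 J
Total: 3202 + 24262 + 30493 + 165292 + 6657 = 229906 J = 230 kJ

q = 230 kJ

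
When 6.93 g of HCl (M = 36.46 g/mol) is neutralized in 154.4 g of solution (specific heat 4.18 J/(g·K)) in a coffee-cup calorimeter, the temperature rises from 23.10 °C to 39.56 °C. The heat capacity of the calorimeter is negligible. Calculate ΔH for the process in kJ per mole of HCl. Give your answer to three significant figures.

ΔH = -55.9 kJ/mol

|ΔT| = |39.56 − 23.10| = 16.46 °C
|q_surr| = (154.4 × 4.18) × 16.46 = 645.392 × 16.46 = 10620 J
n(HCl) = 6.93 / 36.46 = 0.1901 mol
Temperature rose, so q_rxn = −|q_surr| = -10.62 kJ
ΔH = q_rxn / n = -55.87 kJ/mol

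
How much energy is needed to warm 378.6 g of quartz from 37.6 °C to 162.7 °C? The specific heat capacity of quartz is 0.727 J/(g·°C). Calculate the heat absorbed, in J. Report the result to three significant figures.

q = 34400 J

q = m c ΔT = 378.6 × 0.727 × (162.7 − 37.6)
q = 378.6 × 0.727 × 125.1 = 34430 J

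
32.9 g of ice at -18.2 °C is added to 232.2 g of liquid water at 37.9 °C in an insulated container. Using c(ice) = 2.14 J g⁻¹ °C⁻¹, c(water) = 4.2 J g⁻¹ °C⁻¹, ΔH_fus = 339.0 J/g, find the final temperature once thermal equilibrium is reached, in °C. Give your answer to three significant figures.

Heat to bring ice to 0 °C and melt it: q₁ = 32.9×2.14×18.2 + 32.9×339.0 = 12434 J
Heat the water can supply cooling to 0 °C: 232.2×4.2×37.9 = 36961.6 J > q₁, so all ice melts.
Energy balance: 232.2×4.2×(37.9 − T) = 12434 + 32.9×4.2×(T − 0)
975.24(37.9 − T) = 12434 + 138.18 T
36961.6 − 12434 = 1113.42 T
T = 24527.6 / 1113.42 = 22.03 °C

T_f = 22.0 °C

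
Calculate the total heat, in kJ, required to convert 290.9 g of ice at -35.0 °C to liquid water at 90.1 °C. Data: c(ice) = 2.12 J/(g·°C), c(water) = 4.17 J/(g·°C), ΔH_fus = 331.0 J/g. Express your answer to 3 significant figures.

q = 227 kJ

q1 (heat ice -35.0→0.0 °C): 290.9 × 2.12 × 35.0 = 21585 J
q2 (melt at 0 °C): 290.9 × 331.0 = 96288 J
q3 (heat water 0.0→90.1 °C): 290.9 × 4.17 × 90.1 = 109296 J
Total: 21585 + 96288 + 109296 = 227169 J = 227 kJ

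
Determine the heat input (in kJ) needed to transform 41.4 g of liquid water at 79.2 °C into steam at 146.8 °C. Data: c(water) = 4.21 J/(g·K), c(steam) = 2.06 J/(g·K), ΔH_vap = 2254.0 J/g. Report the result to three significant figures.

q = 101 kJ

q1 (heat water 79.2→100.0 °C): 41.4 × 4.21 × 20.8 = 3625 J
q2 (vaporize at 100 °C): 41.4 × 2254.0 = 93316 J
q3 (heat steam 100.0→146.8 °C): 41.4 × 2.06 × 46.8 = 3991 J
Total: 3625 + 93316 + 3991 = 100932 J = 101 kJ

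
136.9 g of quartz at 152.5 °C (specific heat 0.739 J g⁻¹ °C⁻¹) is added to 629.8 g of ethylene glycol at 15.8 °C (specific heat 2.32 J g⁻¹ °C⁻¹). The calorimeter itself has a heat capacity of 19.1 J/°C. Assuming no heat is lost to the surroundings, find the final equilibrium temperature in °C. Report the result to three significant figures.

Heat lost by quartz = heat gained by ethylene glycol + calorimeter.
(136.9)(0.739)(152.5 − T) = [(629.8)(2.32) + 19.1](T − 15.8)
101.1691 (152.5 − T) = 1480.236 (T − 15.8)
15428 − 101.1691 T = 1480.236 T − 23388
38816 = 1581.4051 T
T = 24.545 °C

T_f = 24.5 °C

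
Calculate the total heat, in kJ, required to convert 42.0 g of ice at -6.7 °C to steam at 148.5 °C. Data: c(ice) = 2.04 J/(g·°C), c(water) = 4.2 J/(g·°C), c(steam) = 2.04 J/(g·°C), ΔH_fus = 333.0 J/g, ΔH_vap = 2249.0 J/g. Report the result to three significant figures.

q1 (heat ice -6.7→0.0 °C): 42.0 × 2.04 × 6.7 = 574 J
q2 (melt at 0 °C): 42.0 × 333.0 = 13986 J
q3 (heat water 0.0→100.0 °C): 42.0 × 4.2 × 100.0 = 17640 J
q4 (vaporize at 100 °C): 42.0 × 2249.0 = 94458 J
q5 (heat steam 100.0→148.5 °C): 42.0 × 2.04 × 48.5 = 4155 J
Total: 574 + 13986 + 17640 + 94458 + 4155 = 130813 J = 131 kJ

q = 131 kJ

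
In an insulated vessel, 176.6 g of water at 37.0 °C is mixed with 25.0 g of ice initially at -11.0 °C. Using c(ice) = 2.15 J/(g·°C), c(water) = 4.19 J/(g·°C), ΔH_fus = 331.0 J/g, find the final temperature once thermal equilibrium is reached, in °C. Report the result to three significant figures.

T_f = 21.9 °C

Heat to bring ice to 0 °C and melt it: q₁ = 25.0×2.15×11.0 + 25.0×331.0 = 8866.3 J
Heat the water can supply cooling to 0 °C: 176.6×4.19×37.0 = 27378.3 J > q₁, so all ice melts.
Energy balance: 176.6×4.19×(37.0 − T) = 8866.3 + 25.0×4.19×(T − 0)
739.954(37.0 − T) = 8866.3 + 104.75 T
27378.3 − 8866.3 = 844.704 T
T = 18512.0 / 844.704 = 21.92 °C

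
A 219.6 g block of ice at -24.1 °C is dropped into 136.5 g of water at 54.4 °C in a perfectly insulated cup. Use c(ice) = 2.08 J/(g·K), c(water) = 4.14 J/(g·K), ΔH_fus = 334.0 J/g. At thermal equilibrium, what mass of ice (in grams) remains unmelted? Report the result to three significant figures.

m_ice remaining = 161 g

Heat to warm all ice to 0 °C: 219.6×2.08×24.1 = 11008 J
Heat released by water cooling to 0 °C: 136.5×4.14×54.4 = 30742 J
30742 J < 11008 + 219.6×334.0 = 84354.4 J, so not all ice melts; final T = 0 °C.
Heat left for melting: 30742 − 11008 = 19734 J
Mass melted = 19734 / 334.0 = 59.08 g
Ice remaining = 219.6 − 59.08 = 160.52 g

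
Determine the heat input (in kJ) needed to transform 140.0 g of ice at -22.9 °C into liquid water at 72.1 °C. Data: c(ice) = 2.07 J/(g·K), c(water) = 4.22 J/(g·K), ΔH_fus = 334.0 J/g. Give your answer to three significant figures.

q1 (heat ice -22.9→0.0 °C): 140.0 × 2.07 × 22.9 = 6636 J
q2 (melt at 0 °C): 140.0 × 334.0 = 46760 J
q3 (heat water 0.0→72.1 °C): 140.0 × 4.22 × 72.1 = 42597 J
Total: 6636 + 46760 + 42597 = 95993 J = 96.0 kJ

q = 96.0 kJ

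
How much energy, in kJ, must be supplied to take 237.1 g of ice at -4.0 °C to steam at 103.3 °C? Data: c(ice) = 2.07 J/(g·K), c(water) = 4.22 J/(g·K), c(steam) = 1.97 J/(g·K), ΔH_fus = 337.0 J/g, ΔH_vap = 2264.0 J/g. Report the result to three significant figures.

q1 (heat ice -4.0→0.0 °C): 237.1 × 2.07 × 4.0 = 1963 J
q2 (melt at 0 °C): 237.1 × 337.0 = 79903 J
q3 (heat water 0.0→100.0 °C): 237.1 × 4.22 × 100.0 = 100056 J
q4 (vaporize at 100 °C): 237.1 × 2264.0 = 536794 J
q5 (heat steam 100.0→103.3 °C): 237.1 × 1.97 × 3.3 = 1541 J
Total: 1963 + 79903 + 100056 + 536794 + 1541 = 720257 J = 720 kJ

q = 720 kJ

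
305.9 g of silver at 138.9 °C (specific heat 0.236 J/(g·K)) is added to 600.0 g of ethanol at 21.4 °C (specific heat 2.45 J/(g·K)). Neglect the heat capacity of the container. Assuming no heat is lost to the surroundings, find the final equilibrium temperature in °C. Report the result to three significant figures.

T_f = 26.9 °C

Heat lost by silver = heat gained by ethanol.
(305.9)(0.236)(138.9 − T) = (600.0)(2.45)(T − 21.4)
72.1924 (138.9 − T) = 1470 (T − 21.4)
10028 − 72.1924 T = 1470 T − 31458
41486 = 1542.1924 T
T = 26.90 °C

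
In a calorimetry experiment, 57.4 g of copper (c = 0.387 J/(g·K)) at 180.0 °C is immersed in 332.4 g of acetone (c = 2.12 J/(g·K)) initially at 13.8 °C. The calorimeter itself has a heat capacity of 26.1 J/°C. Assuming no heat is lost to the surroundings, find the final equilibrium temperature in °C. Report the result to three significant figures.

Heat lost by copper = heat gained by acetone + calorimeter.
(57.4)(0.387)(180.0 − T) = [(332.4)(2.12) + 26.1](T − 13.8)
22.2138 (180.0 − T) = 730.788 (T − 13.8)
3998.5 − 22.2138 T = 730.788 T − 10085
14083.5 = 753.0018 T
T = 18.70 °C

T_f = 18.7 °C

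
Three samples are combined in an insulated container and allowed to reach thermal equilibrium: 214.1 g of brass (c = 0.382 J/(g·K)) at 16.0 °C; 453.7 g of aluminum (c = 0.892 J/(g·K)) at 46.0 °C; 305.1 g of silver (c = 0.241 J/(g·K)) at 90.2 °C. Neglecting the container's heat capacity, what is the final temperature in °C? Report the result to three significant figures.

T_f = 47.4 °C

Σ mᵢcᵢ(T − Tᵢ) = 0  ⇒  T = Σ mᵢcᵢTᵢ / Σ mᵢcᵢ
Σ mᵢcᵢ = 214.1×0.382 + 453.7×0.892 + 305.1×0.241 = 560.0157
Σ mᵢcᵢTᵢ = 81.7862×16.0 + 404.7004×46.0 + 73.5291×90.2 = 26557
T = 26557 / 560.0157 = 47.42 °C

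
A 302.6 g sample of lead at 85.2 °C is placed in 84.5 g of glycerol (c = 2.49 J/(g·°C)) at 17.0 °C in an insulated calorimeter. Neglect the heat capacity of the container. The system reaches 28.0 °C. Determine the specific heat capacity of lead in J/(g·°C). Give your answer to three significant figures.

c = 0.134 J/(g·°C)

q_gained = (84.5 × 2.49) × (28.0 − 17.0) = 2314 J
q_lost = 302.6 × c × (85.2 − 28.0) = 17308.72 c
Set equal: c = 2314 / 17308.72 = 0.134 J/(g·°C)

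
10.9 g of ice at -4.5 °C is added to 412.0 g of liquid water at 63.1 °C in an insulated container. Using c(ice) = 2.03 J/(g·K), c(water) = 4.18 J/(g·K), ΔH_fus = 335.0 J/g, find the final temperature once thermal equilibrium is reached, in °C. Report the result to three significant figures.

Heat to bring ice to 0 °C and melt it: q₁ = 10.9×2.03×4.5 + 10.9×335.0 = 3751.1 J
Heat the water can supply cooling to 0 °C: 412.0×4.18×63.1 = 108668 J > q₁, so all ice melts.
Energy balance: 412.0×4.18×(63.1 − T) = 3751.1 + 10.9×4.18×(T − 0)
1722.16(63.1 − T) = 3751.1 + 45.562 T
108668 − 3751.1 = 1767.722 T
T = 104916.9 / 1767.722 = 59.35 °C

T_f = 59.4 °C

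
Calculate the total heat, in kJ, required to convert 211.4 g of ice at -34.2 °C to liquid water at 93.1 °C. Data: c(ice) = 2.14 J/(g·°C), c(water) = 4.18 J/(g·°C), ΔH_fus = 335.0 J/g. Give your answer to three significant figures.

q1 (heat ice -34.2→0.0 °C): 211.4 × 2.14 × 34.2 = 15472 J
q2 (melt at 0 °C): 211.4 × 335.0 = 70819 J
q3 (heat water 0.0→93.1 °C): 211.4 × 4.18 × 93.1 = 82268 J
Total: 15472 + 70819 + 82268 = 168559 J = 169 kJ

q = 169 kJ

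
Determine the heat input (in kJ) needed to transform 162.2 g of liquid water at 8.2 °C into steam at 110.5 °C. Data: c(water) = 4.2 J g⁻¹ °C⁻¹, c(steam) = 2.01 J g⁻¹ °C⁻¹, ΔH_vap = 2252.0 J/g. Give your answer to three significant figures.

q = 431 kJ

q1 (heat water 8.2→100.0 °C): 162.2 × 4.2 × 91.8 = 62538 J
q2 (vaporize at 100 °C): 162.2 × 2252.0 = 365274 J
q3 (heat steam 100.0→110.5 °C): 162.2 × 2.01 × 10.5 = 3423 J
Total: 62538 + 365274 + 3423 = 431235 J = 431 kJ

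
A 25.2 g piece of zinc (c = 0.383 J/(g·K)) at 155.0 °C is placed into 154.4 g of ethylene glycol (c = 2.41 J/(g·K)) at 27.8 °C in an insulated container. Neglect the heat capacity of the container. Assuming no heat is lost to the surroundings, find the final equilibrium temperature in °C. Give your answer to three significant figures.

T_f = 31.0 °C

Heat lost by zinc = heat gained by ethylene glycol.
(25.2)(0.383)(155.0 − T) = (154.4)(2.41)(T − 27.8)
9.6516 (155.0 − T) = 372.104 (T − 27.8)
1496.0 − 9.6516 T = 372.104 T − 10344
11840.0 = 381.7556 T
T = 31.01 °C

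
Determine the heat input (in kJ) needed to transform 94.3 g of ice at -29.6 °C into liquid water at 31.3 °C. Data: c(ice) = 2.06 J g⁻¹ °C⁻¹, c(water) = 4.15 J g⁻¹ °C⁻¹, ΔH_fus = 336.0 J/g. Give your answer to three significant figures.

q1 (heat ice -29.6→0.0 °C): 94.3 × 2.06 × 29.6 = 5750 J
q2 (melt at 0 °C): 94.3 × 336.0 = 31685 J
q3 (heat water 0.0→31.3 °C): 94.3 × 4.15 × 31.3 = 12249 J
Total: 5750 + 31685 + 12249 = 49684 J = 49.7 kJ

q = 49.7 kJ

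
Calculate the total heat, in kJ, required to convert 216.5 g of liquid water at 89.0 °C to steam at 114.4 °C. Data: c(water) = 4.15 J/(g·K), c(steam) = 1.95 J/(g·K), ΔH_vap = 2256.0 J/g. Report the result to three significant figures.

q = 504 kJ

q1 (heat water 89.0→100.0 °C): 216.5 × 4.15 × 11.0 = 9883 J
q2 (vaporize at 100 °C): 216.5 × 2256.0 = 488424 J
q3 (heat steam 100.0→114.4 °C): 216.5 × 1.95 × 14.4 = 6079 J
Total: 9883 + 488424 + 6079 = 504386 J = 504 kJ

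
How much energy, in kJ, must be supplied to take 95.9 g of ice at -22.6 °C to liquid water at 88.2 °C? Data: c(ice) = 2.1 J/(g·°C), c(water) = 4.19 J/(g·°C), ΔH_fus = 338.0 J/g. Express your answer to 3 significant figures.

q1 (heat ice -22.6→0.0 °C): 95.9 × 2.1 × 22.6 = 4551 J
q2 (melt at 0 °C): 95.9 × 338.0 = 32414 J
q3 (heat water 0.0→88.2 °C): 95.9 × 4.19 × 88.2 = 35441 J
Total: 4551 + 32414 + 35441 = 72406 J = 72.4 kJ

q = 72.4 kJ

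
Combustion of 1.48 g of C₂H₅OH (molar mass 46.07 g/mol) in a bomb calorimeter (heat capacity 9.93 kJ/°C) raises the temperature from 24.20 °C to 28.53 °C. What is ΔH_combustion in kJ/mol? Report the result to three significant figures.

ΔT = 28.53 − 24.20 = 4.33 °C
q_cal = C_cal × ΔT = 9.93 × 4.33 = 42.9969 kJ
n = 1.48 / 46.07 = 0.03213 mol
q_rxn = −q_cal = -42.9969 kJ
ΔH = -42.9969 / 0.03213 = -1338 kJ/mol

ΔH = -1340 kJ/mol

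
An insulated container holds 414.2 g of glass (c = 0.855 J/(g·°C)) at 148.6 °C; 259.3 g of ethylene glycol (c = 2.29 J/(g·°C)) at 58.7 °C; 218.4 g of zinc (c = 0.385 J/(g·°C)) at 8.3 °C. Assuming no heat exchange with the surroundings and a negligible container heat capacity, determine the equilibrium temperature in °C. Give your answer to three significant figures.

T_f = 85.4 °C

Σ mᵢcᵢ(T − Tᵢ) = 0  ⇒  T = Σ mᵢcᵢTᵢ / Σ mᵢcᵢ
Σ mᵢcᵢ = 414.2×0.855 + 259.3×2.29 + 218.4×0.385 = 1032.022
Σ mᵢcᵢTᵢ = 354.141×148.6 + 593.797×58.7 + 84.084×8.3 = 88179
T = 88179 / 1032.022 = 85.44 °C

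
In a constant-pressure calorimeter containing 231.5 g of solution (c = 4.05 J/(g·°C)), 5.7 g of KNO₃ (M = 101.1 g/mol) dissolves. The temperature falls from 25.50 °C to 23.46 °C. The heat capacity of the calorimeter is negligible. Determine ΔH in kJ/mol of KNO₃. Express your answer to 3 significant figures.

ΔH = 33.9 kJ/mol

|ΔT| = |23.46 − 25.50| = 2.04 °C
|q_surr| = (231.5 × 4.05) × 2.04 = 937.575 × 2.04 = 1913 J
n(KNO₃) = 5.7 / 101.1 = 0.05638 mol
Temperature fell, so q_rxn = +|q_surr| = 1.913 kJ
ΔH = q_rxn / n = 33.93 kJ/mol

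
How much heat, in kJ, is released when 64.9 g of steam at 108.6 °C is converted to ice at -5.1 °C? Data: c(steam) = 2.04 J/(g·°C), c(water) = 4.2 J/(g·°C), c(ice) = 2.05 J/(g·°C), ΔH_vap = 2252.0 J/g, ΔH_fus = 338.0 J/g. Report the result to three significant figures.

q = 197 kJ

q1 (cool steam 108.6→100 °C): 64.9 × 2.04 × 8.6 = 1139 J
q2 (condense at 100 °C): 64.9 × 2252.0 = 146155 J
q3 (cool water 100→0 °C): 64.9 × 4.2 × 100.0 = 27258 J
q4 (freeze at 0 °C): 64.9 × 338.0 = 21936 J
q5 (cool ice 0→-5.1 °C): 64.9 × 2.05 × 5.1 = 679 J
Total: 1139 + 146155 + 27258 + 21936 + 679 = 197167 J = 197 kJ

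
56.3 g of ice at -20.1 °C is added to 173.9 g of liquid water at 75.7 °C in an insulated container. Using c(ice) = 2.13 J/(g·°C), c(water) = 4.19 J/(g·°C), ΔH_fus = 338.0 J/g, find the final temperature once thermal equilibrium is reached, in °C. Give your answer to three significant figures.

T_f = 35.0 °C

Heat to bring ice to 0 °C and melt it: q₁ = 56.3×2.13×20.1 + 56.3×338.0 = 21440 J
Heat the water can supply cooling to 0 °C: 173.9×4.19×75.7 = 55158.1 J > q₁, so all ice melts.
Energy balance: 173.9×4.19×(75.7 − T) = 21440 + 56.3×4.19×(T − 0)
728.641(75.7 − T) = 21440 + 235.897 T
55158.1 − 21440 = 964.538 T
T = 33718.1 / 964.538 = 34.96 °C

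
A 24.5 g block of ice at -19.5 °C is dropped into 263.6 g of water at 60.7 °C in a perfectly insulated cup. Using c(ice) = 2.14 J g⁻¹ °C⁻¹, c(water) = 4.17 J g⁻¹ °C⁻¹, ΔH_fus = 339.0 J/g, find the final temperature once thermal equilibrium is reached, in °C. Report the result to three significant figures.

T_f = 47.8 °C

Heat to bring ice to 0 °C and melt it: q₁ = 24.5×2.14×19.5 + 24.5×339.0 = 9327.9 J
Heat the water can supply cooling to 0 °C: 263.6×4.17×60.7 = 66722.2 J > q₁, so all ice melts.
Energy balance: 263.6×4.17×(60.7 − T) = 9327.9 + 24.5×4.17×(T − 0)
1099.212(60.7 − T) = 9327.9 + 102.165 T
66722.2 − 9327.9 = 1201.377 T
T = 57394.3 / 1201.377 = 47.77 °C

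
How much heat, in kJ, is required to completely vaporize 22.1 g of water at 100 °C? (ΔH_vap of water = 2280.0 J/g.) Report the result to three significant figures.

q = m × ΔH_vap = 22.1 × 2280.0 = 50390 J = 50.4 kJ

q = 50.4 kJ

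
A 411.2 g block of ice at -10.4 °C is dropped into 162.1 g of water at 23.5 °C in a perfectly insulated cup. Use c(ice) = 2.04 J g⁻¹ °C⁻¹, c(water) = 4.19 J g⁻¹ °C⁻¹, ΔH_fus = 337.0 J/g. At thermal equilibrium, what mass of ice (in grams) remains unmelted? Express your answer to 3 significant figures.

m_ice remaining = 390 g

Heat to warm all ice to 0 °C: 411.2×2.04×10.4 = 8724.0 J
Heat released by water cooling to 0 °C: 162.1×4.19×23.5 = 15961 J
15961 J < 8724.0 + 411.2×337.0 = 147298.4 J, so not all ice melts; final T = 0 °C.
Heat left for melting: 15961 − 8724.0 = 7237.0 J
Mass melted = 7237.0 / 337.0 = 21.47 g
Ice remaining = 411.2 − 21.47 = 389.73 g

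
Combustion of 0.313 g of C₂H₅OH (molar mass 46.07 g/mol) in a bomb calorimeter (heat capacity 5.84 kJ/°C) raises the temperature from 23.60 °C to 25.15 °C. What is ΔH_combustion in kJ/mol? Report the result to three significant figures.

ΔH = -1330 kJ/mol

ΔT = 25.15 − 23.60 = 1.55 °C
q_cal = C_cal × ΔT = 5.84 × 1.55 = 9.052 kJ
n = 0.313 / 46.07 = 0.006794 mol
q_rxn = −q_cal = -9.052 kJ
ΔH = -9.052 / 0.006794 = -1332 kJ/mol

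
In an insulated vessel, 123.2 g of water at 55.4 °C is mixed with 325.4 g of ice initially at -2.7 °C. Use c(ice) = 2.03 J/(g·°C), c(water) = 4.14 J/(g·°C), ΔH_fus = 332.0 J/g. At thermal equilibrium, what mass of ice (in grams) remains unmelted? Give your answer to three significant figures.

Heat to warm all ice to 0 °C: 325.4×2.03×2.7 = 1783.5 J
Heat released by water cooling to 0 °C: 123.2×4.14×55.4 = 28257 J
28257 J < 1783.5 + 325.4×332.0 = 109816.3 J, so not all ice melts; final T = 0 °C.
Heat left for melting: 28257 − 1783.5 = 26473.5 J
Mass melted = 26473.5 / 332.0 = 79.74 g
Ice remaining = 325.4 − 79.74 = 245.66 g

m_ice remaining = 246 g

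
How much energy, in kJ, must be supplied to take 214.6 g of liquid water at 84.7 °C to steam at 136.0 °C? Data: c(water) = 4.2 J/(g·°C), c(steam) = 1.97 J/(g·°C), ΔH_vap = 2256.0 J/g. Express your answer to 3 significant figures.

q = 513 kJ

q1 (heat water 84.7→100.0 °C): 214.6 × 4.2 × 15.3 = 13790 J
q2 (vaporize at 100 °C): 214.6 × 2256.0 = 484138 J
q3 (heat steam 100.0→136.0 °C): 214.6 × 1.97 × 36.0 = 15219 J
Total: 13790 + 484138 + 15219 = 513147 J = 513 kJ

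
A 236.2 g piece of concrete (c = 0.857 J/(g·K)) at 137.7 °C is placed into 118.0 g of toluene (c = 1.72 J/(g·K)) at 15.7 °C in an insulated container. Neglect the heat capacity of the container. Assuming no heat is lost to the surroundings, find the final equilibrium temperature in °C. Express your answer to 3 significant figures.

T_f = 76.6 °C

Heat lost by concrete = heat gained by toluene.
(236.2)(0.857)(137.7 − T) = (118.0)(1.72)(T − 15.7)
202.4234 (137.7 − T) = 202.96 (T − 15.7)
27874 − 202.4234 T = 202.96 T − 3186.5
31060.5 = 405.3834 T
T = 76.62 °C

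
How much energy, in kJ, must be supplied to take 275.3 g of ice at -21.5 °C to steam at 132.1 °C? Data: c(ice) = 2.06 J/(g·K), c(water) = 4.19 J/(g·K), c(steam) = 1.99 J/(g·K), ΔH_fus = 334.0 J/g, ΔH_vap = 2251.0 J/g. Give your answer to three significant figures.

q1 (heat ice -21.5→0.0 °C): 275.3 × 2.06 × 21.5 = 12193 J
q2 (melt at 0 °C): 275.3 × 334.0 = 91950 J
q3 (heat water 0.0→100.0 °C): 275.3 × 4.19 × 100.0 = 115351 J
q4 (vaporize at 100 °C): 275.3 × 2251.0 = 619700 J
q5 (heat steam 100.0→132.1 °C): 275.3 × 1.99 × 32.1 = 17586 J
Total: 12193 + 91950 + 115351 + 619700 + 17586 = 856780 J = 857 kJ

q = 857 kJ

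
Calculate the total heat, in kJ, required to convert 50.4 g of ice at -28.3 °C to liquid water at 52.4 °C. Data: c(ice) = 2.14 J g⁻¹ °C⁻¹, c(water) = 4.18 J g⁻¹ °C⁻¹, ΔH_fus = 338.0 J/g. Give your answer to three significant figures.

q1 (heat ice -28.3→0.0 °C): 50.4 × 2.14 × 28.3 = 3052 J
q2 (melt at 0 °C): 50.4 × 338.0 = 17035 J
q3 (heat water 0.0→52.4 °C): 50.4 × 4.18 × 52.4 = 11039 J
Total: 3052 + 17035 + 11039 = 31126 J = 31.1 kJ

q = 31.1 kJ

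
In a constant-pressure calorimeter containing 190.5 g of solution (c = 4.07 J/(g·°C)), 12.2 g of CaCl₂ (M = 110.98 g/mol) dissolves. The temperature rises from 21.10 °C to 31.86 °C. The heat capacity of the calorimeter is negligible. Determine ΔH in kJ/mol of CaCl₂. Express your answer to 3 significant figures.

ΔH = -75.9 kJ/mol

|ΔT| = |31.86 − 21.10| = 10.76 °C
|q_surr| = (190.5 × 4.07) × 10.76 = 775.335 × 10.76 = 8343 J
n(CaCl₂) = 12.2 / 110.98 = 0.1099 mol
Temperature rose, so q_rxn = −|q_surr| = -8.343 kJ
ΔH = q_rxn / n = -75.91 kJ/mol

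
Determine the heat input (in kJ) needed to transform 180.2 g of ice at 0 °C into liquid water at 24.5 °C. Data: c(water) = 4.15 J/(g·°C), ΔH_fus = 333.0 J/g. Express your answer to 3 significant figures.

q = 78.3 kJ

q1 (melt at 0 °C): 180.2 × 333.0 = 60007 J
q2 (heat water 0.0→24.5 °C): 180.2 × 4.15 × 24.5 = 18322 J
Total: 60007 + 18322 = 78329 J = 78.3 kJ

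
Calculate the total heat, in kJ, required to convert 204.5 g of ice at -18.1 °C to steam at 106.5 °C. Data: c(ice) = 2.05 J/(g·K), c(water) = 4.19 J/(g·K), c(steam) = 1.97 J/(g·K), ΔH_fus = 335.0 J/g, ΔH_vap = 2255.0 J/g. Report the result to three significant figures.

q = 626 kJ

q1 (heat ice -18.1→0.0 °C): 204.5 × 2.05 × 18.1 = 7588 J
q2 (melt at 0 °C): 204.5 × 335.0 = 68508 J
q3 (heat water 0.0→100.0 °C): 204.5 × 4.19 × 100.0 = 85686 J
q4 (vaporize at 100 °C): 204.5 × 2255.0 = 461148 J
q5 (heat steam 100.0→106.5 °C): 204.5 × 1.97 × 6.5 = 2619 J
Total: 7588 + 68508 + 85686 + 461148 + 2619 = 625549 J = 626 kJ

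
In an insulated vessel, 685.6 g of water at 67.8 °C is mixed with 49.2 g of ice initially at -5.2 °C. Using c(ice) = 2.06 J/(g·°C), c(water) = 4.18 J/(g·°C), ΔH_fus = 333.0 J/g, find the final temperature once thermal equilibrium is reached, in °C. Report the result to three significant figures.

Heat to bring ice to 0 °C and melt it: q₁ = 49.2×2.06×5.2 + 49.2×333.0 = 16911 J
Heat the water can supply cooling to 0 °C: 685.6×4.18×67.8 = 194302 J > q₁, so all ice melts.
Energy balance: 685.6×4.18×(67.8 − T) = 16911 + 49.2×4.18×(T − 0)
2865.808(67.8 − T) = 16911 + 205.656 T
194302 − 16911 = 3071.464 T
T = 177391 / 3071.464 = 57.75 °C

T_f = 57.8 °C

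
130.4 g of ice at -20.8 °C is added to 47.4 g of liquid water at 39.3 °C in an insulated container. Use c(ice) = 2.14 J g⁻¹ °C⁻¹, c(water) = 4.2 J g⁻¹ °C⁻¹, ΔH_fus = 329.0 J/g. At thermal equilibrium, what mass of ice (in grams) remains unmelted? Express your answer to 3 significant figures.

m_ice remaining = 124 g

Heat to warm all ice to 0 °C: 130.4×2.14×20.8 = 5804.4 J
Heat released by water cooling to 0 °C: 47.4×4.2×39.3 = 7823.8 J
7823.8 J < 5804.4 + 130.4×329.0 = 48706.0 J, so not all ice melts; final T = 0 °C.
Heat left for melting: 7823.8 − 5804.4 = 2019.4 J
Mass melted = 2019.4 / 329.0 = 6.138 g
Ice remaining = 130.4 − 6.138 = 124.262 g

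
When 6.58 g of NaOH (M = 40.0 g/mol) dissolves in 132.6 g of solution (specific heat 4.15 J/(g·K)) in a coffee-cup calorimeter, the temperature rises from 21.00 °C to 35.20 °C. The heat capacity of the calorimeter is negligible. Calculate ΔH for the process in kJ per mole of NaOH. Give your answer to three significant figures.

|ΔT| = |35.20 − 21.00| = 14.20 °C
|q_surr| = (132.6 × 4.15) × 14.20 = 550.29 × 14.20 = 7814 J
n(NaOH) = 6.58 / 40.0 = 0.1645 mol
Temperature rose, so q_rxn = −|q_surr| = -7.814 kJ
ΔH = q_rxn / n = -47.50 kJ/mol

ΔH = -47.5 kJ/mol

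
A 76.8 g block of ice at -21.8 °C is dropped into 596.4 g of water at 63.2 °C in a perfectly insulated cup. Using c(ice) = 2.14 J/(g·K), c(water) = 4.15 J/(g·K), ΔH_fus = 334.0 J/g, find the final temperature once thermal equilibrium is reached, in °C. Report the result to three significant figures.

Heat to bring ice to 0 °C and melt it: q₁ = 76.8×2.14×21.8 + 76.8×334.0 = 29234 J
Heat the water can supply cooling to 0 °C: 596.4×4.15×63.2 = 156424 J > q₁, so all ice melts.
Energy balance: 596.4×4.15×(63.2 − T) = 29234 + 76.8×4.15×(T − 0)
2475.06(63.2 − T) = 29234 + 318.72 T
156424 − 29234 = 2793.78 T
T = 127190 / 2793.78 = 45.53 °C

T_f = 45.5 °C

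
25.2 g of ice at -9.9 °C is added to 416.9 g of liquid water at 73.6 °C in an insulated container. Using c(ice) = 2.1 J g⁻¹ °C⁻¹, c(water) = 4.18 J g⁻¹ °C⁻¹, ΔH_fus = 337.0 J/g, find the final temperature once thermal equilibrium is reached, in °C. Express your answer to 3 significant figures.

Heat to bring ice to 0 °C and melt it: q₁ = 25.2×2.1×9.9 + 25.2×337.0 = 9016.3 J
Heat the water can supply cooling to 0 °C: 416.9×4.18×73.6 = 128258 J > q₁, so all ice melts.
Energy balance: 416.9×4.18×(73.6 − T) = 9016.3 + 25.2×4.18×(T − 0)
1742.642(73.6 − T) = 9016.3 + 105.336 T
128258 − 9016.3 = 1847.978 T
T = 119241.7 / 1847.978 = 64.53 °C

T_f = 64.5 °C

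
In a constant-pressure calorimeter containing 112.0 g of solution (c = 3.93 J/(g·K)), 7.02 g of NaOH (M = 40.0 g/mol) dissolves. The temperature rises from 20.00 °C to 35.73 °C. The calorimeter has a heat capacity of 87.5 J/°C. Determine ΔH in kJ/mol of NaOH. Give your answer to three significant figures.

|ΔT| = |35.73 − 20.00| = 15.73 °C
|q_surr| = (112.0 × 3.93 + 87.5) × 15.73 = 527.66 × 15.73 = 8300 J
n(NaOH) = 7.02 / 40.0 = 0.1755 mol
Temperature rose, so q_rxn = −|q_surr| = -8.300 kJ
ΔH = q_rxn / n = -47.29 kJ/mol

ΔH = -47.3 kJ/mol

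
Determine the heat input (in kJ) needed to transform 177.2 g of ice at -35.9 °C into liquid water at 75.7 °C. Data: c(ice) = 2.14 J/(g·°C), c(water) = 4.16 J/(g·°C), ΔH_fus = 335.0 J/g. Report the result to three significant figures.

q = 129 kJ

q1 (heat ice -35.9→0.0 °C): 177.2 × 2.14 × 35.9 = 13614 J
q2 (melt at 0 °C): 177.2 × 335.0 = 59362 J
q3 (heat water 0.0→75.7 °C): 177.2 × 4.16 × 75.7 = 55802 J
Total: 13614 + 59362 + 55802 = 128778 J = 129 kJ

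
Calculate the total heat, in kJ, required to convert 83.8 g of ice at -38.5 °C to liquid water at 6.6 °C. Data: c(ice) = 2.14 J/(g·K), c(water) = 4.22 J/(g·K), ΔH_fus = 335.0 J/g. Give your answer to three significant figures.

q1 (heat ice -38.5→0.0 °C): 83.8 × 2.14 × 38.5 = 6904 J
q2 (melt at 0 °C): 83.8 × 335.0 = 28073 J
q3 (heat water 0.0→6.6 °C): 83.8 × 4.22 × 6.6 = 2334 J
Total: 6904 + 28073 + 2334 = 37311 J = 37.3 kJ

q = 37.3 kJ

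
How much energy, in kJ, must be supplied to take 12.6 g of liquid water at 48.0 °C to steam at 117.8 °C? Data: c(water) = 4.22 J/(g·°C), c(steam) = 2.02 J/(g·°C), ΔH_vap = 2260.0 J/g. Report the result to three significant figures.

q1 (heat water 48.0→100.0 °C): 12.6 × 4.22 × 52.0 = 2765 J
q2 (vaporize at 100 °C): 12.6 × 2260.0 = 28476 J
q3 (heat steam 100.0→117.8 °C): 12.6 × 2.02 × 17.8 = 453 J
Total: 2765 + 28476 + 453 = 31694 J = 31.7 kJ

q = 31.7 kJ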